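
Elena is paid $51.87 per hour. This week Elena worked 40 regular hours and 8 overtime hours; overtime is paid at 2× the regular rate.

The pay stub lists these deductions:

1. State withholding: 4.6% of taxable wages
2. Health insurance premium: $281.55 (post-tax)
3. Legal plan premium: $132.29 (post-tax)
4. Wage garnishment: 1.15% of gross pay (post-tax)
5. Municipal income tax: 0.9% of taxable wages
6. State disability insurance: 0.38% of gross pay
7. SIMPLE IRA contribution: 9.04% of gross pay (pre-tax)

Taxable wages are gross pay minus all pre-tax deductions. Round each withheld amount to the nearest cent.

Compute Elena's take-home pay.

Regular pay: 40 × $51.87 = $2,074.80
Overtime pay: 8 × $51.87 × 2 = $829.92
Gross pay = $2,074.80 + $829.92 = $2,904.72
SIMPLE IRA contribution: $2,904.72 × 0.0904 = $262.59
Taxable wages = $2,904.72 − $262.59 = $2,642.13
Municipal income tax: $2,642.13 × 0.009 = $23.78
State withholding: $2,642.13 × 0.046 = $121.54
State disability insurance: $2,904.72 × 0.0038 = $11.04
Health insurance premium: $281.55
Wage garnishment: $2,904.72 × 0.0115 = $33.40
Legal plan premium: $132.29
Total deductions = $262.59 + $23.78 + $121.54 + $11.04 + $281.55 + $33.40 + $132.29 = $866.19
Net pay = $2,904.72 − $866.19 = $2,038.53

$2,038.53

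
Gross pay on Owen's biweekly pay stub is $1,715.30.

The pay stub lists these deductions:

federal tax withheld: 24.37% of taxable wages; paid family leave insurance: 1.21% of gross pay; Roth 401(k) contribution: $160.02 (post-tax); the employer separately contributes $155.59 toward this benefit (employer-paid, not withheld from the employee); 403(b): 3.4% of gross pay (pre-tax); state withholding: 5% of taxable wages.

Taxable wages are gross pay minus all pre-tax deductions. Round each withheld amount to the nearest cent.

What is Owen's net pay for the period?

$989.54

403(b): $1,715.30 × 0.034 = $58.32
Taxable wages = $1,715.30 − $58.32 = $1,656.98
State withholding: $1,656.98 × 0.05 = $82.85
Federal tax withheld: $1,656.98 × 0.2437 = $403.81
Paid family leave insurance: $1,715.30 × 0.0121 = $20.76
Roth 401(k) contribution: $160.02
(Employer's $155.59 toward Roth 401(k) contribution is not withheld from the employee.)
Total deductions = $58.32 + $82.85 + $403.81 + $20.76 + $160.02 = $725.76
Net pay = $1,715.30 − $725.76 = $989.54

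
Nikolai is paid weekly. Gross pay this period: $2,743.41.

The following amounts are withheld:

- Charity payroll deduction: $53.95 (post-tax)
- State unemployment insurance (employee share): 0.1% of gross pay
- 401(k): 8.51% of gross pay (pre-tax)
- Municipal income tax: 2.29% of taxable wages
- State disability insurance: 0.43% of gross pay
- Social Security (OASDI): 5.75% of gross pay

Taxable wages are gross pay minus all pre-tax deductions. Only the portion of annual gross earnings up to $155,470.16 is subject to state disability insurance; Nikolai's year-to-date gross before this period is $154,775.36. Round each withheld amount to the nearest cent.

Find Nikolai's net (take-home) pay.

401(k): $2,743.41 × 0.0851 = $233.46
Taxable wages = $2,743.41 − $233.46 = $2,509.95
Municipal income tax: $2,509.95 × 0.0229 = $57.48
State unemployment insurance (employee share): $2,743.41 × 0.001 = $2.74
State disability insurance: only $155,470.16 − $154,775.36 = $694.80 of this check is subject → $694.80 × 0.0043 = $2.99
Social Security (OASDI): $2,743.41 × 0.0575 = $157.75
Charity payroll deduction: $53.95
Total deductions = $233.46 + $57.48 + $2.74 + $2.99 + $157.75 + $53.95 = $508.37
Net pay = $2,743.41 − $508.37 = $2,235.04

$2,235.04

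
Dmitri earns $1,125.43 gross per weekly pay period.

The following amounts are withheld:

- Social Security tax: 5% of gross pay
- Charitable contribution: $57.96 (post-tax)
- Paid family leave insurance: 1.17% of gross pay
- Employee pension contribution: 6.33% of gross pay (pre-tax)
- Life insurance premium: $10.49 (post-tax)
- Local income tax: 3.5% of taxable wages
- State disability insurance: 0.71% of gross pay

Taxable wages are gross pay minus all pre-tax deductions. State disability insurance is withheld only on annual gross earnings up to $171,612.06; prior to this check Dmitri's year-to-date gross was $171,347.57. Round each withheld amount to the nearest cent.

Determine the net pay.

Employee pension contribution: $1,125.43 × 0.0633 = $71.24
Taxable wages = $1,125.43 − $71.24 = $1,054.19
Local income tax: $1,054.19 × 0.035 = $36.90
State disability insurance: only $171,612.06 − $171,347.57 = $264.49 of this check is subject → $264.49 × 0.0071 = $1.88
Paid family leave insurance: $1,125.43 × 0.0117 = $13.17
Social Security tax: $1,125.43 × 0.05 = $56.27
Life insurance premium: $10.49
Charitable contribution: $57.96
Total deductions = $71.24 + $36.90 + $1.88 + $13.17 + $56.27 + $10.49 + $57.96 = $247.91
Net pay = $1,125.43 − $247.91 = $877.52

$877.52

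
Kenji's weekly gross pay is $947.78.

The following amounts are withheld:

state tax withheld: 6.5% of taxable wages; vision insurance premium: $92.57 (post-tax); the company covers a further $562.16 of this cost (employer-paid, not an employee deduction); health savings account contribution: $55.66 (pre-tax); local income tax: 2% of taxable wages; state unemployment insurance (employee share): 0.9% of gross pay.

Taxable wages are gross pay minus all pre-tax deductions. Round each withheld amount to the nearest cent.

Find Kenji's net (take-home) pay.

$715.19

Health savings account contribution: $55.66
Taxable wages = $947.78 − $55.66 = $892.12
State tax withheld: $892.12 × 0.065 = $57.99
Local income tax: $892.12 × 0.02 = $17.84
State unemployment insurance (employee share): $947.78 × 0.009 = $8.53
Vision insurance premium: $92.57
(Employer's $562.16 toward vision insurance premium is not withheld from the employee.)
Total deductions = $55.66 + $57.99 + $17.84 + $8.53 + $92.57 = $232.59
Net pay = $947.78 − $232.59 = $715.19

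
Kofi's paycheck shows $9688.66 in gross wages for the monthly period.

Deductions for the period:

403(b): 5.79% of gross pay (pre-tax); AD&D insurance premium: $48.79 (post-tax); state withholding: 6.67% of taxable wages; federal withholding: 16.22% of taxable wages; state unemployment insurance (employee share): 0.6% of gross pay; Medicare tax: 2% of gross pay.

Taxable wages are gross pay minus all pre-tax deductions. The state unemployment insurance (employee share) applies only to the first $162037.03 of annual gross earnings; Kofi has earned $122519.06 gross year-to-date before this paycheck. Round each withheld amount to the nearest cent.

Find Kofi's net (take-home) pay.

403(b): $9688.66 × 0.0579 = $560.97
Taxable wages = $9688.66 − $560.97 = $9127.69
State withholding: $9127.69 × 0.0667 = $608.82
Federal withholding: $9127.69 × 0.1622 = $1480.51
Medicare tax: $9688.66 × 0.02 = $193.77
State unemployment insurance (employee share): cap not yet reached, full $9688.66 is subject → $9688.66 × 0.006 = $58.13
AD&D insurance premium: $48.79
Total deductions = $560.97 + $608.82 + $1480.51 + $193.77 + $58.13 + $48.79 = $2950.99
Net pay = $9688.66 − $2950.99 = $6737.67

$6737.67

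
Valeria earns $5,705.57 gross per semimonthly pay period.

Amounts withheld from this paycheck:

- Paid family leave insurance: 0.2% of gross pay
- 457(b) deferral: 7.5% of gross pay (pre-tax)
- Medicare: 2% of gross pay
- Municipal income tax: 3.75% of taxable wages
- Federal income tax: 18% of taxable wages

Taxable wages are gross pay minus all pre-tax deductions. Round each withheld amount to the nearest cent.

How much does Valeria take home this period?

$4,004.24

457(b) deferral: $5,705.57 × 0.075 = $427.92
Taxable wages = $5,705.57 − $427.92 = $5,277.65
Municipal income tax: $5,277.65 × 0.0375 = $197.91
Federal income tax: $5,277.65 × 0.18 = $949.98
Paid family leave insurance: $5,705.57 × 0.002 = $11.41
Medicare: $5,705.57 × 0.02 = $114.11
Total deductions = $427.92 + $197.91 + $949.98 + $11.41 + $114.11 = $1,701.33
Net pay = $5,705.57 − $1,701.33 = $4,004.24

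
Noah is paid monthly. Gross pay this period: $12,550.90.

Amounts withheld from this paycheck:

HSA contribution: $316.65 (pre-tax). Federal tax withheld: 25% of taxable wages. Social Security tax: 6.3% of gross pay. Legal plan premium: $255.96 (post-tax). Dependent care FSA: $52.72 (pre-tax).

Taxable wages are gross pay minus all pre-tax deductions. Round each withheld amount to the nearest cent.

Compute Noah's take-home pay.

$8,089.48

Dependent care FSA: $52.72
HSA contribution: $316.65
Pre-tax total = $52.72 + $316.65 = $369.37
Taxable wages = $12,550.90 − $369.37 = $12,181.53
Federal tax withheld: $12,181.53 × 0.25 = $3,045.38
Social Security tax: $12,550.90 × 0.063 = $790.71
Legal plan premium: $255.96
Total deductions = $52.72 + $316.65 + $3,045.38 + $790.71 + $255.96 = $4,461.42
Net pay = $12,550.90 − $4,461.42 = $8,089.48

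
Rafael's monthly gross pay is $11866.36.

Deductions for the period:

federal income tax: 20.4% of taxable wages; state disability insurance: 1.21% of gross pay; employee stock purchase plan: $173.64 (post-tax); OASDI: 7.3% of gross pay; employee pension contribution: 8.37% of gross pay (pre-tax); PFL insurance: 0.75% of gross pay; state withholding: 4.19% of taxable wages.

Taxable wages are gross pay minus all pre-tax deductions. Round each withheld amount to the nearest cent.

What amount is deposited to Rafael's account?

$6926.99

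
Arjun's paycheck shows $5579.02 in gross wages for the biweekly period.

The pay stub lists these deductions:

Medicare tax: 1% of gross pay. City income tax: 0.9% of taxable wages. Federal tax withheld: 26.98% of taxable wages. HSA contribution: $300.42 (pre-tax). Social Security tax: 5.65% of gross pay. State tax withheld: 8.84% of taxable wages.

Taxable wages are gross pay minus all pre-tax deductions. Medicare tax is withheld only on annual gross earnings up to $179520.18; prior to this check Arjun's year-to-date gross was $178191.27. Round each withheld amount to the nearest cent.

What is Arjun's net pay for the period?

HSA contribution: $300.42
Taxable wages = $5579.02 − $300.42 = $5278.60
City income tax: $5278.60 × 0.009 = $47.51
Federal tax withheld: $5278.60 × 0.2698 = $1424.17
State tax withheld: $5278.60 × 0.0884 = $466.63
Social Security tax: $5579.02 × 0.0565 = $315.21
Medicare tax: only $179520.18 − $178191.27 = $1328.91 of this check is subject → $1328.91 × 0.01 = $13.29
Total deductions = $300.42 + $47.51 + $1424.17 + $466.63 + $315.21 + $13.29 = $2567.23
Net pay = $5579.02 − $2567.23 = $3011.79

$3011.79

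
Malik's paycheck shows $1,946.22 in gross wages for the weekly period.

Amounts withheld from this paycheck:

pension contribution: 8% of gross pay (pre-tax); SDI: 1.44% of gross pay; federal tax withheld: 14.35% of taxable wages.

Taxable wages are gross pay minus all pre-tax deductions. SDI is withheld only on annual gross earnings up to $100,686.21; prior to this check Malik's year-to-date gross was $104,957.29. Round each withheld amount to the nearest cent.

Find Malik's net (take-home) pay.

$1,533.58

Pension contribution: $1,946.22 × 0.08 = $155.70
Taxable wages = $1,946.22 − $155.70 = $1,790.52
Federal tax withheld: $1,790.52 × 0.1435 = $256.94
SDI: annual cap $100,686.21 already reached (YTD $104,957.29), so $0.00
Total deductions = $155.70 + $256.94 + $0.00 = $412.64
Net pay = $1,946.22 − $412.64 = $1,533.58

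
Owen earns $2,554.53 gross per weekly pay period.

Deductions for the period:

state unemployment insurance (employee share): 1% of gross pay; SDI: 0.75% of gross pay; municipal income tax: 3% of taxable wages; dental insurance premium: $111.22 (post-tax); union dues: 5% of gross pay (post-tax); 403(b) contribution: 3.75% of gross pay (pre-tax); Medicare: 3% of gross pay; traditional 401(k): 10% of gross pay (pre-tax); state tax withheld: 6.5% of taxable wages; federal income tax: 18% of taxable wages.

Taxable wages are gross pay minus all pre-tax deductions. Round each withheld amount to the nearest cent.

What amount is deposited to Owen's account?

$1,237.09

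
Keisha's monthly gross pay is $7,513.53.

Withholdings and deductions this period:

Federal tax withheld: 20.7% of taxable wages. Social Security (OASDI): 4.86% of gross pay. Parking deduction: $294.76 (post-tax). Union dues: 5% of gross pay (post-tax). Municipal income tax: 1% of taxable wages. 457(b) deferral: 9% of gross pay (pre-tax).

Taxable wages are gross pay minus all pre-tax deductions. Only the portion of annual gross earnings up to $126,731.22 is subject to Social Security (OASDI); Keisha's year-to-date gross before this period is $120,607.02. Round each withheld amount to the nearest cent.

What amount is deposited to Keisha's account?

457(b) deferral: $7,513.53 × 0.09 = $676.22
Taxable wages = $7,513.53 − $676.22 = $6,837.31
Municipal income tax: $6,837.31 × 0.01 = $68.37
Federal tax withheld: $6,837.31 × 0.207 = $1,415.32
Social Security (OASDI): only $126,731.22 − $120,607.02 = $6,124.20 of this check is subject → $6,124.20 × 0.0486 = $297.64
Parking deduction: $294.76
Union dues: $7,513.53 × 0.05 = $375.68
Total deductions = $676.22 + $68.37 + $1,415.32 + $297.64 + $294.76 + $375.68 = $3,127.99
Net pay = $7,513.53 − $3,127.99 = $4,385.54

$4,385.54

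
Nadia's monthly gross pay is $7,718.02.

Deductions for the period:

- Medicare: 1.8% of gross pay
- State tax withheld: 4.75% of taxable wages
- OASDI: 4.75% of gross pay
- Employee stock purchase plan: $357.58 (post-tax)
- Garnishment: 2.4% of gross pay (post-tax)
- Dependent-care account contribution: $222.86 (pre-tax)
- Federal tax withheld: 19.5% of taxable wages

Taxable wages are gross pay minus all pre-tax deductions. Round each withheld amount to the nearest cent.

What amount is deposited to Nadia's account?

$4,629.24

Dependent-care account contribution: $222.86
Taxable wages = $7,718.02 − $222.86 = $7,495.16
Federal tax withheld: $7,495.16 × 0.195 = $1,461.56
State tax withheld: $7,495.16 × 0.0475 = $356.02
OASDI: $7,718.02 × 0.0475 = $366.61
Medicare: $7,718.02 × 0.018 = $138.92
Employee stock purchase plan: $357.58
Garnishment: $7,718.02 × 0.024 = $185.23
Total deductions = $222.86 + $1,461.56 + $356.02 + $366.61 + $138.92 + $357.58 + $185.23 = $3,088.78
Net pay = $7,718.02 − $3,088.78 = $4,629.24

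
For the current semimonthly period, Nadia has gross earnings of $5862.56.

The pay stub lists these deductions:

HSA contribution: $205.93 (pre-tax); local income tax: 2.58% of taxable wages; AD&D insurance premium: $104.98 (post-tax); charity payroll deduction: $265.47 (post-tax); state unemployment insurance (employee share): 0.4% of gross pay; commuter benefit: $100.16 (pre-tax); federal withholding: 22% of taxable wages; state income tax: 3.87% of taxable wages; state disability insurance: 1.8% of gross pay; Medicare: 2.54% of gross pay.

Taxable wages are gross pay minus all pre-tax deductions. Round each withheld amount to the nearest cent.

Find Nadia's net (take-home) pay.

HSA contribution: $205.93
Commuter benefit: $100.16
Pre-tax total = $205.93 + $100.16 = $306.09
Taxable wages = $5862.56 − $306.09 = $5556.47
Federal withholding: $5556.47 × 0.22 = $1222.42
State income tax: $5556.47 × 0.0387 = $215.04
Local income tax: $5556.47 × 0.0258 = $143.36
Medicare: $5862.56 × 0.0254 = $148.91
State disability insurance: $5862.56 × 0.018 = $105.53
State unemployment insurance (employee share): $5862.56 × 0.004 = $23.45
AD&D insurance premium: $104.98
Charity payroll deduction: $265.47
Total deductions = $205.93 + $100.16 + $1222.42 + $215.04 + $143.36 + $148.91 + $105.53 + $23.45 + $104.98 + $265.47 = $2535.25
Net pay = $5862.56 − $2535.25 = $3327.31

$3327.31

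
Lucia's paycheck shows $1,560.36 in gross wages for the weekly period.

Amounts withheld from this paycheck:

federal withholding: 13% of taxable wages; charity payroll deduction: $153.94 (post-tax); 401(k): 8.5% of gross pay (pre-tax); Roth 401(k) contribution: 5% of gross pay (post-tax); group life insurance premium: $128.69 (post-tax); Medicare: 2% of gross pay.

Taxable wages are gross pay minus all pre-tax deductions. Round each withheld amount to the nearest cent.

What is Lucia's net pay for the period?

$850.27

401(k): $1,560.36 × 0.085 = $132.63
Taxable wages = $1,560.36 − $132.63 = $1,427.73
Federal withholding: $1,427.73 × 0.13 = $185.60
Medicare: $1,560.36 × 0.02 = $31.21
Roth 401(k) contribution: $1,560.36 × 0.05 = $78.02
Charity payroll deduction: $153.94
Group life insurance premium: $128.69
Total deductions = $132.63 + $185.60 + $31.21 + $78.02 + $153.94 + $128.69 = $710.09
Net pay = $1,560.36 − $710.09 = $850.27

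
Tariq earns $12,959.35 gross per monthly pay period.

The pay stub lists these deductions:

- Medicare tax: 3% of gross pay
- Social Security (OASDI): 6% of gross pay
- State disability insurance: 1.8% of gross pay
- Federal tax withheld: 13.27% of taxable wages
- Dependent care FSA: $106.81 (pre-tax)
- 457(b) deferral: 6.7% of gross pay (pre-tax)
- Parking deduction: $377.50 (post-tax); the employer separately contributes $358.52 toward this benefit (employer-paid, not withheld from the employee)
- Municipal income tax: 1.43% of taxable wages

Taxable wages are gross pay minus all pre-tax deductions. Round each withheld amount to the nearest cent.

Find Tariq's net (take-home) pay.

$8,445.47

457(b) deferral: $12,959.35 × 0.067 = $868.28
Dependent care FSA: $106.81
Pre-tax total = $868.28 + $106.81 = $975.09
Taxable wages = $12,959.35 − $975.09 = $11,984.26
Federal tax withheld: $11,984.26 × 0.1327 = $1,590.31
Municipal income tax: $11,984.26 × 0.0143 = $171.37
Medicare tax: $12,959.35 × 0.03 = $388.78
State disability insurance: $12,959.35 × 0.018 = $233.27
Social Security (OASDI): $12,959.35 × 0.06 = $777.56
Parking deduction: $377.50
(Employer's $358.52 toward parking deduction is not withheld from the employee.)
Total deductions = $868.28 + $106.81 + $1,590.31 + $171.37 + $388.78 + $233.27 + $777.56 + $377.50 = $4,513.88
Net pay = $12,959.35 − $4,513.88 = $8,445.47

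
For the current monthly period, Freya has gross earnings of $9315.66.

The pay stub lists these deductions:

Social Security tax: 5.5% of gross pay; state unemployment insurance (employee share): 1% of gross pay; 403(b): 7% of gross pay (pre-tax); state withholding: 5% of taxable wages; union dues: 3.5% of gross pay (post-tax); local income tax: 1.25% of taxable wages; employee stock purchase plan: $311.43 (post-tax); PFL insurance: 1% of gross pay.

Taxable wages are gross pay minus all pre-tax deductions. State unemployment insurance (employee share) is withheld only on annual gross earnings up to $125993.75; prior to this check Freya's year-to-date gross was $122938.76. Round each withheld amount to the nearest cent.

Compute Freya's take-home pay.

$6848.54

403(b): $9315.66 × 0.07 = $652.10
Taxable wages = $9315.66 − $652.10 = $8663.56
Local income tax: $8663.56 × 0.0125 = $108.29
State withholding: $8663.56 × 0.05 = $433.18
State unemployment insurance (employee share): only $125993.75 − $122938.76 = $3054.99 of this check is subject → $3054.99 × 0.01 = $30.55
Social Security tax: $9315.66 × 0.055 = $512.36
PFL insurance: $9315.66 × 0.01 = $93.16
Employee stock purchase plan: $311.43
Union dues: $9315.66 × 0.035 = $326.05
Total deductions = $652.10 + $108.29 + $433.18 + $30.55 + $512.36 + $93.16 + $311.43 + $326.05 = $2467.12
Net pay = $9315.66 − $2467.12 = $6848.54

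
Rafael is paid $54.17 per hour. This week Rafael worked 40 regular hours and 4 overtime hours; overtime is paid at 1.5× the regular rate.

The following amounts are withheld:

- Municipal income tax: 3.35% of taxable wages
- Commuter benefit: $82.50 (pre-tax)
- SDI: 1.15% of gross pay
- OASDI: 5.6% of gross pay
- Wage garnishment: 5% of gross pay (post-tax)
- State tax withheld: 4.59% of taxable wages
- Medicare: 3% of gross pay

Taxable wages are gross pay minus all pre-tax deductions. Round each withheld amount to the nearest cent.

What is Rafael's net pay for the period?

$1,850.48

Regular pay: 40 × $54.17 = $2,166.80
Overtime pay: 4 × $54.17 × 1.5 = $325.02
Gross pay = $2,166.80 + $325.02 = $2,491.82
Commuter benefit: $82.50
Taxable wages = $2,491.82 − $82.50 = $2,409.32
Municipal income tax: $2,409.32 × 0.0335 = $80.71
State tax withheld: $2,409.32 × 0.0459 = $110.59
Medicare: $2,491.82 × 0.03 = $74.75
OASDI: $2,491.82 × 0.056 = $139.54
SDI: $2,491.82 × 0.0115 = $28.66
Wage garnishment: $2,491.82 × 0.05 = $124.59
Total deductions = $82.50 + $80.71 + $110.59 + $74.75 + $139.54 + $28.66 + $124.59 = $641.34
Net pay = $2,491.82 − $641.34 = $1,850.48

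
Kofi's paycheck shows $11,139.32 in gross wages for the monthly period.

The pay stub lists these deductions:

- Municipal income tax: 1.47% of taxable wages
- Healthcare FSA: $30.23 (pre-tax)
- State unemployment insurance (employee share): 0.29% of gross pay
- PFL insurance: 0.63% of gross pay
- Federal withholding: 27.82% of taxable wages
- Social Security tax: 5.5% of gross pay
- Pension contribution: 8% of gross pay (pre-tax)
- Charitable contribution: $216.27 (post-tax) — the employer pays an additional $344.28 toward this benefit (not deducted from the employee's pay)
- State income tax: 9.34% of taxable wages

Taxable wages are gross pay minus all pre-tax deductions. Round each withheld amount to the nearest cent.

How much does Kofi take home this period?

$5,339.34

Healthcare FSA: $30.23
Pension contribution: $11,139.32 × 0.08 = $891.15
Pre-tax total = $30.23 + $891.15 = $921.38
Taxable wages = $11,139.32 − $921.38 = $10,217.94
State income tax: $10,217.94 × 0.0934 = $954.36
Municipal income tax: $10,217.94 × 0.0147 = $150.20
Federal withholding: $10,217.94 × 0.2782 = $2,842.63
Social Security tax: $11,139.32 × 0.055 = $612.66
PFL insurance: $11,139.32 × 0.0063 = $70.18
State unemployment insurance (employee share): $11,139.32 × 0.0029 = $32.30
Charitable contribution: $216.27
(Employer's $344.28 toward charitable contribution is not withheld from the employee.)
Total deductions = $30.23 + $891.15 + $954.36 + $150.20 + $2,842.63 + $612.66 + $70.18 + $32.30 + $216.27 = $5,799.98
Net pay = $11,139.32 − $5,799.98 = $5,339.34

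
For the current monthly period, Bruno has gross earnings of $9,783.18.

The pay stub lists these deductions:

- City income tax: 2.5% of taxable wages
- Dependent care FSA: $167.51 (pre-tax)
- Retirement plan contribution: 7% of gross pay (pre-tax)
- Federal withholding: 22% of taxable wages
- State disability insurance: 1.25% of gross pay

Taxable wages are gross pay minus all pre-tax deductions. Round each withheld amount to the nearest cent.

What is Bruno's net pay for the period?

$6,620.50

Dependent care FSA: $167.51
Retirement plan contribution: $9,783.18 × 0.07 = $684.82
Pre-tax total = $167.51 + $684.82 = $852.33
Taxable wages = $9,783.18 − $852.33 = $8,930.85
Federal withholding: $8,930.85 × 0.22 = $1,964.79
City income tax: $8,930.85 × 0.025 = $223.27
State disability insurance: $9,783.18 × 0.0125 = $122.29
Total deductions = $167.51 + $684.82 + $1,964.79 + $223.27 + $122.29 = $3,162.68
Net pay = $9,783.18 − $3,162.68 = $6,620.50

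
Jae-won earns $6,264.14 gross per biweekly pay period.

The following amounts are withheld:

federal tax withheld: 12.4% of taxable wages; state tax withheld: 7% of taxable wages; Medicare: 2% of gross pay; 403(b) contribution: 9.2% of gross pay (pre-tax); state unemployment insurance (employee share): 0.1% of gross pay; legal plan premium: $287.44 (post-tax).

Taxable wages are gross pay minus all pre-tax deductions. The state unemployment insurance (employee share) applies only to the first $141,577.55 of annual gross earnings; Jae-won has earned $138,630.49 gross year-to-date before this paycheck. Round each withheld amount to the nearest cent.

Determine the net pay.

403(b) contribution: $6,264.14 × 0.092 = $576.30
Taxable wages = $6,264.14 − $576.30 = $5,687.84
Federal tax withheld: $5,687.84 × 0.124 = $705.29
State tax withheld: $5,687.84 × 0.07 = $398.15
State unemployment insurance (employee share): only $141,577.55 − $138,630.49 = $2,947.06 of this check is subject → $2,947.06 × 0.001 = $2.95
Medicare: $6,264.14 × 0.02 = $125.28
Legal plan premium: $287.44
Total deductions = $576.30 + $705.29 + $398.15 + $2.95 + $125.28 + $287.44 = $2,095.41
Net pay = $6,264.14 − $2,095.41 = $4,168.73

$4,168.73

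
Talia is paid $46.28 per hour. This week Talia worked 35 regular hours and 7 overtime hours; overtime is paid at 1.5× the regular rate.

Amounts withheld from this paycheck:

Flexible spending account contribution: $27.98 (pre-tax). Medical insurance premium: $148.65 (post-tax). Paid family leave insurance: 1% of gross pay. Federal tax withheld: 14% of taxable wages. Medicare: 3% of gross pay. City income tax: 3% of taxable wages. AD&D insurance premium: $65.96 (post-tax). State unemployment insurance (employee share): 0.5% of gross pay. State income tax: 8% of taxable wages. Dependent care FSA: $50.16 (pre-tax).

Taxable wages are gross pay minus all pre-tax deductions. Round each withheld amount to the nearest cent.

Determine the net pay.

Regular pay: 35 × $46.28 = $1,619.80
Overtime pay: 7 × $46.28 × 1.5 = $485.94
Gross pay = $1,619.80 + $485.94 = $2,105.74
Flexible spending account contribution: $27.98
Dependent care FSA: $50.16
Pre-tax total = $27.98 + $50.16 = $78.14
Taxable wages = $2,105.74 − $78.14 = $2,027.60
Federal tax withheld: $2,027.60 × 0.14 = $283.86
State income tax: $2,027.60 × 0.08 = $162.21
City income tax: $2,027.60 × 0.03 = $60.83
Medicare: $2,105.74 × 0.03 = $63.17
Paid family leave insurance: $2,105.74 × 0.01 = $21.06
State unemployment insurance (employee share): $2,105.74 × 0.005 = $10.53
Medical insurance premium: $148.65
AD&D insurance premium: $65.96
Total deductions = $27.98 + $50.16 + $283.86 + $162.21 + $60.83 + $63.17 + $21.06 + $10.53 + $148.65 + $65.96 = $894.41
Net pay = $2,105.74 − $894.41 = $1,211.33

$1,211.33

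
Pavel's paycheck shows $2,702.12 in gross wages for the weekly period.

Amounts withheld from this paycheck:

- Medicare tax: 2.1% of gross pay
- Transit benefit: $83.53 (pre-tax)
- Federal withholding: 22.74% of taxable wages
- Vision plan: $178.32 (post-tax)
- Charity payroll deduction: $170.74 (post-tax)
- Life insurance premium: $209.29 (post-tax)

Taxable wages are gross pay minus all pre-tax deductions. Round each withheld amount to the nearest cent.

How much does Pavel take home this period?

Transit benefit: $83.53
Taxable wages = $2,702.12 − $83.53 = $2,618.59
Federal withholding: $2,618.59 × 0.2274 = $595.47
Medicare tax: $2,702.12 × 0.021 = $56.74
Charity payroll deduction: $170.74
Life insurance premium: $209.29
Vision plan: $178.32
Total deductions = $83.53 + $595.47 + $56.74 + $170.74 + $209.29 + $178.32 = $1,294.09
Net pay = $2,702.12 − $1,294.09 = $1,408.03

$1,408.03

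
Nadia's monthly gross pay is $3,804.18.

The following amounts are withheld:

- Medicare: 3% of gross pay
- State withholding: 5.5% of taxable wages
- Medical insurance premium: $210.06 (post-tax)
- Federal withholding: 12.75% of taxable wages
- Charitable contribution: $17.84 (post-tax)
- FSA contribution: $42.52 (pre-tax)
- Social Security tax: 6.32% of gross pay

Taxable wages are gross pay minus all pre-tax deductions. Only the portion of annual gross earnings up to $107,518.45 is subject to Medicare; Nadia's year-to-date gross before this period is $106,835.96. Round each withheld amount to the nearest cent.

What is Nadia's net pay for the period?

$2,586.37

FSA contribution: $42.52
Taxable wages = $3,804.18 − $42.52 = $3,761.66
Federal withholding: $3,761.66 × 0.1275 = $479.61
State withholding: $3,761.66 × 0.055 = $206.89
Medicare: only $107,518.45 − $106,835.96 = $682.49 of this check is subject → $682.49 × 0.03 = $20.47
Social Security tax: $3,804.18 × 0.0632 = $240.42
Charitable contribution: $17.84
Medical insurance premium: $210.06
Total deductions = $42.52 + $479.61 + $206.89 + $20.47 + $240.42 + $17.84 + $210.06 = $1,217.81
Net pay = $3,804.18 − $1,217.81 = $2,586.37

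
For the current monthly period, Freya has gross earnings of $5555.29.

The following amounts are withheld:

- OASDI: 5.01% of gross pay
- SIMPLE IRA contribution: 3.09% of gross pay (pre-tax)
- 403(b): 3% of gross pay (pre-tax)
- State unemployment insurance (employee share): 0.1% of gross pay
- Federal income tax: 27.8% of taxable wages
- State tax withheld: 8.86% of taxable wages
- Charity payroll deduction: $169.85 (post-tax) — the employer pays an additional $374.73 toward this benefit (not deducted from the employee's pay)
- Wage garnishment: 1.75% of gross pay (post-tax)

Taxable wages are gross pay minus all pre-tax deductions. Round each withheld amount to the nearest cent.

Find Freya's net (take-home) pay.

$2753.48

403(b): $5555.29 × 0.03 = $166.66
SIMPLE IRA contribution: $5555.29 × 0.0309 = $171.66
Pre-tax total = $166.66 + $171.66 = $338.32
Taxable wages = $5555.29 − $338.32 = $5216.97
Federal income tax: $5216.97 × 0.278 = $1450.32
State tax withheld: $5216.97 × 0.0886 = $462.22
State unemployment insurance (employee share): $5555.29 × 0.001 = $5.56
OASDI: $5555.29 × 0.0501 = $278.32
Wage garnishment: $5555.29 × 0.0175 = $97.22
Charity payroll deduction: $169.85
(Employer's $374.73 toward charity payroll deduction is not withheld from the employee.)
Total deductions = $166.66 + $171.66 + $1450.32 + $462.22 + $5.56 + $278.32 + $97.22 + $169.85 = $2801.81
Net pay = $5555.29 − $2801.81 = $2753.48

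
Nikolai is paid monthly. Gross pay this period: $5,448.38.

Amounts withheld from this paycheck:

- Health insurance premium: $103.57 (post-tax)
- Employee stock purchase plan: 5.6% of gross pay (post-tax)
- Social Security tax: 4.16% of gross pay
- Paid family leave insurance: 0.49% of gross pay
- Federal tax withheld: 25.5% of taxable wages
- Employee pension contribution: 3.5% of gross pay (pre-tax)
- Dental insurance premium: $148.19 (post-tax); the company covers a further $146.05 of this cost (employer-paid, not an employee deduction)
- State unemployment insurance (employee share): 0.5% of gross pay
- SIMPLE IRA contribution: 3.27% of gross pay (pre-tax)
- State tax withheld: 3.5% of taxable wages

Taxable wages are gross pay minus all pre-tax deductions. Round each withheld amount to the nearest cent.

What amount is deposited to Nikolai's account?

Employee pension contribution: $5,448.38 × 0.035 = $190.69
SIMPLE IRA contribution: $5,448.38 × 0.0327 = $178.16
Pre-tax total = $190.69 + $178.16 = $368.85
Taxable wages = $5,448.38 − $368.85 = $5,079.53
State tax withheld: $5,079.53 × 0.035 = $177.78
Federal tax withheld: $5,079.53 × 0.255 = $1,295.28
State unemployment insurance (employee share): $5,448.38 × 0.005 = $27.24
Paid family leave insurance: $5,448.38 × 0.0049 = $26.70
Social Security tax: $5,448.38 × 0.0416 = $226.65
Dental insurance premium: $148.19
Health insurance premium: $103.57
Employee stock purchase plan: $5,448.38 × 0.056 = $305.11
(Employer's $146.05 toward dental insurance premium is not withheld from the employee.)
Total deductions = $190.69 + $178.16 + $177.78 + $1,295.28 + $27.24 + $26.70 + $226.65 + $148.19 + $103.57 + $305.11 = $2,679.37
Net pay = $5,448.38 − $2,679.37 = $2,769.01

$2,769.01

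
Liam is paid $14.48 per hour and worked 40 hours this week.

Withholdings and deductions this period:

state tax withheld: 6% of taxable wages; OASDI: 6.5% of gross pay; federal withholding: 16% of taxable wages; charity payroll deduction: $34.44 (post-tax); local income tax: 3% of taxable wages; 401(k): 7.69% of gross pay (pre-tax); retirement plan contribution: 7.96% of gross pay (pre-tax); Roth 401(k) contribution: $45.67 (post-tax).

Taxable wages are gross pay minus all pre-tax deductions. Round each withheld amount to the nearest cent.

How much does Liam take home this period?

Gross pay: 40 × $14.48 = $579.20
401(k): $579.20 × 0.0769 = $44.54
Retirement plan contribution: $579.20 × 0.0796 = $46.10
Pre-tax total = $44.54 + $46.10 = $90.64
Taxable wages = $579.20 − $90.64 = $488.56
State tax withheld: $488.56 × 0.06 = $29.31
Local income tax: $488.56 × 0.03 = $14.66
Federal withholding: $488.56 × 0.16 = $78.17
OASDI: $579.20 × 0.065 = $37.65
Charity payroll deduction: $34.44
Roth 401(k) contribution: $45.67
Total deductions = $44.54 + $46.10 + $29.31 + $14.66 + $78.17 + $37.65 + $34.44 + $45.67 = $330.54
Net pay = $579.20 − $330.54 = $248.66

$248.66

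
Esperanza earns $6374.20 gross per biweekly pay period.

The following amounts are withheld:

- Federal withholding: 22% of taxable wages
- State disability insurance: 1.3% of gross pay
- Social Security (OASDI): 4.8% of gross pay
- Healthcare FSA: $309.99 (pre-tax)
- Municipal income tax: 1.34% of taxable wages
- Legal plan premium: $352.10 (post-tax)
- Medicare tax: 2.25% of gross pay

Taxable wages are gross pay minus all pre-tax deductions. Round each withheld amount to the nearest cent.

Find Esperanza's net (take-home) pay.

$3764.48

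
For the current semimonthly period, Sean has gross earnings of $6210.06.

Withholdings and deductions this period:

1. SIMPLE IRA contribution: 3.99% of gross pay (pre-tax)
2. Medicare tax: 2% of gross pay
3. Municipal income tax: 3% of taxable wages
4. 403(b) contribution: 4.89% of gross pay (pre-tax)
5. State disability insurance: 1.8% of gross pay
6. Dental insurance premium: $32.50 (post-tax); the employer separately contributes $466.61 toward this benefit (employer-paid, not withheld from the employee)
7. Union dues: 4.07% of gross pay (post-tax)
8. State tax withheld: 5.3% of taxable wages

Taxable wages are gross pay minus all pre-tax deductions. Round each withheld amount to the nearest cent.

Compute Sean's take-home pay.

$4667.71

SIMPLE IRA contribution: $6210.06 × 0.0399 = $247.78
403(b) contribution: $6210.06 × 0.0489 = $303.67
Pre-tax total = $247.78 + $303.67 = $551.45
Taxable wages = $6210.06 − $551.45 = $5658.61
Municipal income tax: $5658.61 × 0.03 = $169.76
State tax withheld: $5658.61 × 0.053 = $299.91
Medicare tax: $6210.06 × 0.02 = $124.20
State disability insurance: $6210.06 × 0.018 = $111.78
Dental insurance premium: $32.50
Union dues: $6210.06 × 0.0407 = $252.75
(Employer's $466.61 toward dental insurance premium is not withheld from the employee.)
Total deductions = $247.78 + $303.67 + $169.76 + $299.91 + $124.20 + $111.78 + $32.50 + $252.75 = $1542.35
Net pay = $6210.06 − $1542.35 = $4667.71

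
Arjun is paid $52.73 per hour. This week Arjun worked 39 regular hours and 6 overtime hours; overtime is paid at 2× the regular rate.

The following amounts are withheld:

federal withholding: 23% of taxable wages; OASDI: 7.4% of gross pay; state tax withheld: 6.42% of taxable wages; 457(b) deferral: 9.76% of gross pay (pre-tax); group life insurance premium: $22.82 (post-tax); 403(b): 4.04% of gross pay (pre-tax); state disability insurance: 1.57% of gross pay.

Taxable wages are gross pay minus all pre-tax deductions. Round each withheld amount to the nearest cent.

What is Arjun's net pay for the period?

$1,372.09

Regular pay: 39 × $52.73 = $2,056.47
Overtime pay: 6 × $52.73 × 2 = $632.76
Gross pay = $2,056.47 + $632.76 = $2,689.23
457(b) deferral: $2,689.23 × 0.0976 = $262.47
403(b): $2,689.23 × 0.0404 = $108.64
Pre-tax total = $262.47 + $108.64 = $371.11
Taxable wages = $2,689.23 − $371.11 = $2,318.12
Federal withholding: $2,318.12 × 0.23 = $533.17
State tax withheld: $2,318.12 × 0.0642 = $148.82
State disability insurance: $2,689.23 × 0.0157 = $42.22
OASDI: $2,689.23 × 0.074 = $199.00
Group life insurance premium: $22.82
Total deductions = $262.47 + $108.64 + $533.17 + $148.82 + $42.22 + $199.00 + $22.82 = $1,317.14
Net pay = $2,689.23 − $1,317.14 = $1,372.09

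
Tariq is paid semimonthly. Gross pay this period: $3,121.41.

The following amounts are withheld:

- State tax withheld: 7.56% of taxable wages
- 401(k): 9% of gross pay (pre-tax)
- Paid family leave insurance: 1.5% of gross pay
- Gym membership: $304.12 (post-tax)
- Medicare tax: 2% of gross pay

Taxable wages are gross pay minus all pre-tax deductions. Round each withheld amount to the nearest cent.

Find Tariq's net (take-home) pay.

$2,212.37

401(k): $3,121.41 × 0.09 = $280.93
Taxable wages = $3,121.41 − $280.93 = $2,840.48
State tax withheld: $2,840.48 × 0.0756 = $214.74
Medicare tax: $3,121.41 × 0.02 = $62.43
Paid family leave insurance: $3,121.41 × 0.015 = $46.82
Gym membership: $304.12
Total deductions = $280.93 + $214.74 + $62.43 + $46.82 + $304.12 = $909.04
Net pay = $3,121.41 − $909.04 = $2,212.37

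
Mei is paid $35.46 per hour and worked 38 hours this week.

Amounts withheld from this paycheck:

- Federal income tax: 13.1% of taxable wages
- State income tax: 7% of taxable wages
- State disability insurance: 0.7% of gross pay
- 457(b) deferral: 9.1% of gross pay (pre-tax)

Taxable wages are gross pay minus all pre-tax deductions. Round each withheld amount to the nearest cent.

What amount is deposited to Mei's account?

Gross pay: 38 × $35.46 = $1,347.48
457(b) deferral: $1,347.48 × 0.091 = $122.62
Taxable wages = $1,347.48 − $122.62 = $1,224.86
Federal income tax: $1,224.86 × 0.131 = $160.46
State income tax: $1,224.86 × 0.07 = $85.74
State disability insurance: $1,347.48 × 0.007 = $9.43
Total deductions = $122.62 + $160.46 + $85.74 + $9.43 = $378.25
Net pay = $1,347.48 − $378.25 = $969.23

$969.23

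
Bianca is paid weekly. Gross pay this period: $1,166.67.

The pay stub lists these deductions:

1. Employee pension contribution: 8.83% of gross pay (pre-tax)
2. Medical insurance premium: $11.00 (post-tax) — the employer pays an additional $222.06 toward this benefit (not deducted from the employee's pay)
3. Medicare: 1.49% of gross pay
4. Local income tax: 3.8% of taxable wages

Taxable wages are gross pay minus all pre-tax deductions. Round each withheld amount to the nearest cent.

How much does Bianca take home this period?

$994.85

Employee pension contribution: $1,166.67 × 0.0883 = $103.02
Taxable wages = $1,166.67 − $103.02 = $1,063.65
Local income tax: $1,063.65 × 0.038 = $40.42
Medicare: $1,166.67 × 0.0149 = $17.38
Medical insurance premium: $11.00
(Employer's $222.06 toward medical insurance premium is not withheld from the employee.)
Total deductions = $103.02 + $40.42 + $17.38 + $11.00 = $171.82
Net pay = $1,166.67 − $171.82 = $994.85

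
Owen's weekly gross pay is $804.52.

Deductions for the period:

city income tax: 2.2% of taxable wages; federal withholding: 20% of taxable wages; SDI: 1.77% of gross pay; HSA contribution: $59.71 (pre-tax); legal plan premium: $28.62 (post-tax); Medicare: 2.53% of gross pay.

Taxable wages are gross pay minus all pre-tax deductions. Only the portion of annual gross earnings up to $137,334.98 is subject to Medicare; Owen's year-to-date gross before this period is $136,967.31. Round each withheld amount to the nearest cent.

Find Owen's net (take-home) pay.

HSA contribution: $59.71
Taxable wages = $804.52 − $59.71 = $744.81
Federal withholding: $744.81 × 0.2 = $148.96
City income tax: $744.81 × 0.022 = $16.39
SDI: $804.52 × 0.0177 = $14.24
Medicare: only $137,334.98 − $136,967.31 = $367.67 of this check is subject → $367.67 × 0.0253 = $9.30
Legal plan premium: $28.62
Total deductions = $59.71 + $148.96 + $16.39 + $14.24 + $9.30 + $28.62 = $277.22
Net pay = $804.52 − $277.22 = $527.30

$527.30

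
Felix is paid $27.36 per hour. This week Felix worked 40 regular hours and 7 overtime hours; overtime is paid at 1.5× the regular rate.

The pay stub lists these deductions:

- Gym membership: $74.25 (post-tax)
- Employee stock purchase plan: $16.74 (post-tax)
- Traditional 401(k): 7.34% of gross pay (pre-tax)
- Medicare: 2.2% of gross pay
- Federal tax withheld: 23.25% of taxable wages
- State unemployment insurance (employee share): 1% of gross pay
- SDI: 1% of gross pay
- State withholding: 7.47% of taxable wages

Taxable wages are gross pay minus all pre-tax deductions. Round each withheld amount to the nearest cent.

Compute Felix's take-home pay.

Regular pay: 40 × $27.36 = $1,094.40
Overtime pay: 7 × $27.36 × 1.5 = $287.28
Gross pay = $1,094.40 + $287.28 = $1,381.68
Traditional 401(k): $1,381.68 × 0.0734 = $101.42
Taxable wages = $1,381.68 − $101.42 = $1,280.26
Federal tax withheld: $1,280.26 × 0.2325 = $297.66
State withholding: $1,280.26 × 0.0747 = $95.64
State unemployment insurance (employee share): $1,381.68 × 0.01 = $13.82
SDI: $1,381.68 × 0.01 = $13.82
Medicare: $1,381.68 × 0.022 = $30.40
Gym membership: $74.25
Employee stock purchase plan: $16.74
Total deductions = $101.42 + $297.66 + $95.64 + $13.82 + $13.82 + $30.40 + $74.25 + $16.74 = $643.75
Net pay = $1,381.68 − $643.75 = $737.93

$737.93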